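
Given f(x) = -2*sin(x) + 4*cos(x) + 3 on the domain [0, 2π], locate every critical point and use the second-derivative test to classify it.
f'(x) = -4*sin(x) - 2*cos(x)

Solve f'(x) = 0 on [0, 2π]:
  f'(x) = 0 ⇔ -2*cos(x) = 4*sin(x) ⇔ tan(x) = -1/2, i.e. x = arctan(-1/2) + nπ; keep the solutions lying in [0, 2π].
  ⇒ x = pi - atan(1/2) ≈ 2.6779, -atan(1/2) + 2*pi ≈ 5.8195

f''(x) = 2*sin(x) - 4*cos(x)
Second-derivative test at each critical point:
  f''(2.6779) = 4.4721 > 0 → local minimum
  f''(5.8195) = -4.4721 < 0 → local maximum

Critical points: x = pi - atan(1/2) ≈ 2.6779 (local minimum); x = -atan(1/2) + 2*pi ≈ 5.8195 (local maximum)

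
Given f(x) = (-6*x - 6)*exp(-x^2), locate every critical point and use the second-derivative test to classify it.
f'(x) = 6*(2*x*(x + 1) - 1)*exp(-x^2)

Solve f'(x) = 0:
  f'(x) = (12*x^2 + 12*x - 6)·exp(-x^2) and exp(-x^2) > 0 for every x, so f'(x) = 0 ⇔ 12*x^2 + 12*x - 6 = 0.
  Factor: 12*x^2 + 12*x - 6 = 6*(2*x^2 + 2*x - 1); 2*x^2 + 2*x - 1 = 0 has no rational roots; quadratic formula: x = (-2 ± √12)/4.
  ⇒ x = -sqrt(3)/2 - 1/2 ≈ -1.3660, -1/2 + sqrt(3)/2 ≈ 0.3660

f''(x) = 12*(-2*x^2*(x + 1) + 3*x + 1)*exp(-x^2)
Second-derivative test at each critical point:
  f''(-1.3660) = -3.2162 < 0 → local maximum
  f''(0.3660) = 18.1785 > 0 → local minimum

Critical points: x = -sqrt(3)/2 - 1/2 ≈ -1.3660 (local maximum); x = -1/2 + sqrt(3)/2 ≈ 0.3660 (local minimum)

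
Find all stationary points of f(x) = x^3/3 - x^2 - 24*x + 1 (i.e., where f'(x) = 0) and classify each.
f'(x) = x^2 - 2*x - 24

Solve f'(x) = 0:
  Factor: x^2 - 2*x - 24 = (x - 6)*(x + 4) = 0.
  ⇒ x = -4, 6

f''(x) = 2*x - 2
Second-derivative test at each critical point:
  f''(-4) = -10 < 0 → local maximum
  f''(6) = 10 > 0 → local minimum

Critical points: x = -4 (local maximum); x = 6 (local minimum)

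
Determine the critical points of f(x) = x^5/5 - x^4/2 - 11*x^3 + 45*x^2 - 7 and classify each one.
f'(x) = x*(x^3 - 2*x^2 - 33*x + 90)

Solve f'(x) = 0:
  Factor: x^4 - 2*x^3 - 33*x^2 + 90*x = x*(x - 5)*(x - 3)*(x + 6) = 0.
  ⇒ x = -6, 0, 3, 5

f''(x) = 4*x^3 - 6*x^2 - 66*x + 90
Second-derivative test at each critical point:
  f''(-6) = -594 < 0 → local maximum
  f''(0) = 90 > 0 → local minimum
  f''(3) = -54 < 0 → local maximum
  f''(5) = 110 > 0 → local minimum

Critical points: x = -6 (local maximum); x = 0 (local minimum); x = 3 (local maximum); x = 5 (local minimum)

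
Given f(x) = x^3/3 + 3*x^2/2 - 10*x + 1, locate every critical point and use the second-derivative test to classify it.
f'(x) = x^2 + 3*x - 10

Solve f'(x) = 0:
  Factor: x^2 + 3*x - 10 = (x - 2)*(x + 5) = 0.
  ⇒ x = -5, 2

f''(x) = 2*x + 3
Second-derivative test at each critical point:
  f''(-5) = -7 < 0 → local maximum
  f''(2) = 7 > 0 → local minimum

Critical points: x = -5 (local maximum); x = 2 (local minimum)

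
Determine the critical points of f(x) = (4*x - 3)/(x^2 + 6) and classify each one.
f'(x) = 2*(-2*x^2 + 3*x + 12)/(x^4 + 12*x^2 + 36)

Solve f'(x) = 0:
  f'(x) = -2*(2*x^2 - 3*x - 12)/(x^2 + 6)^2; the denominator is positive wherever f is defined, so f'(x) = 0 ⇔ -4*x^2 + 6*x + 24 = 0.
  Factor: -4*x^2 + 6*x + 24 = -2*(2*x^2 - 3*x - 12); 2*x^2 - 3*x - 12 = 0 has no rational roots; quadratic formula: x = (3 ± √105)/4.
  ⇒ x = 3/4 - sqrt(105)/4 ≈ -1.8117, 3/4 + sqrt(105)/4 ≈ 3.3117

f''(x) = 2*(4*x^2*(4*x - 3) + 3*(1 - 4*x)*(x^2 + 6))/(x^2 + 6)^3
Second-derivative test at each critical point:
  f''(-1.8117) = 0.2379 > 0 → local minimum
  f''(3.3117) = -0.0712 < 0 → local maximum

Critical points: x = 3/4 - sqrt(105)/4 ≈ -1.8117 (local minimum); x = 3/4 + sqrt(105)/4 ≈ 3.3117 (local maximum)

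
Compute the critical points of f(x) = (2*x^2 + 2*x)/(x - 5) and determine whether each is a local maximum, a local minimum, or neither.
f'(x) = 2*(x^2 - 10*x - 5)/(x^2 - 10*x + 25)

Solve f'(x) = 0:
  f'(x) = 2*(x^2 - 10*x - 5)/(x - 5)^2; the denominator is positive wherever f is defined, so f'(x) = 0 ⇔ 2*x^2 - 20*x - 10 = 0.
  Factor: 2*x^2 - 20*x - 10 = 2*(x^2 - 10*x - 5); x^2 - 10*x - 5 = 0 has no rational roots; quadratic formula: x = (10 ± √120)/2.
  ⇒ x = 5 - sqrt(30) ≈ -0.4772, 5 + sqrt(30) ≈ 10.4772

f''(x) = 120/(x^3 - 15*x^2 + 75*x - 125)
Second-derivative test at each critical point:
  f''(-0.4772) = -0.7303 < 0 → local maximum
  f''(10.4772) = 0.7303 > 0 → local minimum

Critical points: x = 5 - sqrt(30) ≈ -0.4772 (local maximum); x = 5 + sqrt(30) ≈ 10.4772 (local minimum)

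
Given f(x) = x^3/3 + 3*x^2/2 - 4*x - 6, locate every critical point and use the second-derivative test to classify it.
f'(x) = x^2 + 3*x - 4

Solve f'(x) = 0:
  Factor: x^2 + 3*x - 4 = (x - 1)*(x + 4) = 0.
  ⇒ x = -4, 1

f''(x) = 2*x + 3
Second-derivative test at each critical point:
  f''(-4) = -5 < 0 → local maximum
  f''(1) = 5 > 0 → local minimum

Critical points: x = -4 (local maximum); x = 1 (local minimum)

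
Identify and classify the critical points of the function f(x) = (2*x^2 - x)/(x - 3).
f'(x) = (2*x^2 - 12*x + 3)/(x^2 - 6*x + 9)

Solve f'(x) = 0:
  f'(x) = (2*x^2 - 12*x + 3)/(x - 3)^2; the denominator is positive wherever f is defined, so f'(x) = 0 ⇔ 2*x^2 - 12*x + 3 = 0.
  2*x^2 - 12*x + 3 = 0 has no rational roots; quadratic formula: x = (12 ± √120)/4.
  ⇒ x = 3 - sqrt(30)/2 ≈ 0.2614, sqrt(30)/2 + 3 ≈ 5.7386

f''(x) = 30/(x^3 - 9*x^2 + 27*x - 27)
Second-derivative test at each critical point:
  f''(0.2614) = -1.4606 < 0 → local maximum
  f''(5.7386) = 1.4606 > 0 → local minimum

Critical points: x = 3 - sqrt(30)/2 ≈ 0.2614 (local maximum); x = sqrt(30)/2 + 3 ≈ 5.7386 (local minimum)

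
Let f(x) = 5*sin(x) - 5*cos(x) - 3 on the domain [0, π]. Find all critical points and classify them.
f'(x) = 5*sqrt(2)*sin(x + pi/4)

Solve f'(x) = 0 on [0, π]:
  f'(x) = 0 ⇔ 5*cos(x) = -5*sin(x) ⇔ tan(x) = -1, i.e. x = arctan(-1) + nπ; keep the solutions lying in [0, π].
  ⇒ x = 3*pi/4 ≈ 2.3562

f''(x) = 5*sqrt(2)*cos(x + pi/4)
Second-derivative test at each critical point:
  f''(2.3562) = -7.0711 < 0 → local maximum

Critical points: x = 3*pi/4 ≈ 2.3562 (local maximum)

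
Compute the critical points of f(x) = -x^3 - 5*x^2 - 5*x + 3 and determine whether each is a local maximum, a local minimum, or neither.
f'(x) = -3*x^2 - 10*x - 5

Solve f'(x) = 0:
  3*x^2 + 10*x + 5 = 0 has no rational roots; quadratic formula: x = (-10 ± √40)/6.
  ⇒ x = -5/3 - sqrt(10)/3 ≈ -2.7208, -5/3 + sqrt(10)/3 ≈ -0.6126

f''(x) = -6*x - 10
Second-derivative test at each critical point:
  f''(-2.7208) = 6.3246 > 0 → local minimum
  f''(-0.6126) = -6.3246 < 0 → local maximum

Critical points: x = -5/3 - sqrt(10)/3 ≈ -2.7208 (local minimum); x = -5/3 + sqrt(10)/3 ≈ -0.6126 (local maximum)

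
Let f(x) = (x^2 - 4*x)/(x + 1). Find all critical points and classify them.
f'(x) = (x^2 + 2*x - 4)/(x^2 + 2*x + 1)

Solve f'(x) = 0:
  f'(x) = (x^2 + 2*x - 4)/(x + 1)^2; the denominator is positive wherever f is defined, so f'(x) = 0 ⇔ x^2 + 2*x - 4 = 0.
  x^2 + 2*x - 4 = 0 has no rational roots; quadratic formula: x = (-2 ± √20)/2.
  ⇒ x = -sqrt(5) - 1 ≈ -3.2361, -1 + sqrt(5) ≈ 1.2361

f''(x) = 10/(x^3 + 3*x^2 + 3*x + 1)
Second-derivative test at each critical point:
  f''(-3.2361) = -0.8944 < 0 → local maximum
  f''(1.2361) = 0.8944 > 0 → local minimum

Critical points: x = -sqrt(5) - 1 ≈ -3.2361 (local maximum); x = -1 + sqrt(5) ≈ 1.2361 (local minimum)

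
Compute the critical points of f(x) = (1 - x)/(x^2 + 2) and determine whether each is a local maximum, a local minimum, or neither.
f'(x) = (-x^2 + 2*x*(x - 1) - 2)/(x^2 + 2)^2

Solve f'(x) = 0:
  f'(x) = (x^2 - 2*x - 2)/(x^2 + 2)^2; the denominator is positive wherever f is defined, so f'(x) = 0 ⇔ x^2 - 2*x - 2 = 0.
  x^2 - 2*x - 2 = 0 has no rational roots; quadratic formula: x = (2 ± √12)/2.
  ⇒ x = 1 - sqrt(3) ≈ -0.7321, 1 + sqrt(3) ≈ 2.7321

f''(x) = 2*(4*x^2*(1 - x) + (3*x - 1)*(x^2 + 2))/(x^2 + 2)^3
Second-derivative test at each critical point:
  f''(-0.7321) = -0.5387 < 0 → local maximum
  f''(2.7321) = 0.0387 > 0 → local minimum

Critical points: x = 1 - sqrt(3) ≈ -0.7321 (local maximum); x = 1 + sqrt(3) ≈ 2.7321 (local minimum)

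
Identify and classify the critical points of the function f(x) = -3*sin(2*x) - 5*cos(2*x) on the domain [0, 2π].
f'(x) = 10*sin(2*x) - 6*cos(2*x)

Solve f'(x) = 0 on [0, 2π]:
  f'(x) = 0 ⇔ -3*cos(2*x) = -5*sin(2*x) ⇔ tan(2*x) = 3/5, i.e. 2*x = arctan(3/5) + nπ; keep the solutions lying in [0, 2π].
  ⇒ x = atan(3/5)/2 ≈ 0.2702, atan(3/5)/2 + pi/2 ≈ 1.8410, atan(3/5)/2 + pi ≈ 3.4118, atan(3/5)/2 + 3*pi/2 ≈ 4.9826

f''(x) = 12*sin(2*x) + 20*cos(2*x)
Second-derivative test at each critical point:
  f''(0.2702) = 23.3238 > 0 → local minimum
  f''(1.8410) = -23.3238 < 0 → local maximum
  f''(3.4118) = 23.3238 > 0 → local minimum
  f''(4.9826) = -23.3238 < 0 → local maximum

Critical points: x = atan(3/5)/2 ≈ 0.2702 (local minimum); x = atan(3/5)/2 + pi/2 ≈ 1.8410 (local maximum); x = atan(3/5)/2 + pi ≈ 3.4118 (local minimum); x = atan(3/5)/2 + 3*pi/2 ≈ 4.9826 (local maximum)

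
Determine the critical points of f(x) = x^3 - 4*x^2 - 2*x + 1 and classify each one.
f'(x) = 3*x^2 - 8*x - 2

Solve f'(x) = 0:
  3*x^2 - 8*x - 2 = 0 has no rational roots; quadratic formula: x = (8 ± √88)/6.
  ⇒ x = 4/3 - sqrt(22)/3 ≈ -0.2301, 4/3 + sqrt(22)/3 ≈ 2.8968

f''(x) = 6*x - 8
Second-derivative test at each critical point:
  f''(-0.2301) = -9.3808 < 0 → local maximum
  f''(2.8968) = 9.3808 > 0 → local minimum

Critical points: x = 4/3 - sqrt(22)/3 ≈ -0.2301 (local maximum); x = 4/3 + sqrt(22)/3 ≈ 2.8968 (local minimum)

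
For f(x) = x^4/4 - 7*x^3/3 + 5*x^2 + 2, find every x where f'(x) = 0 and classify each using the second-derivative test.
f'(x) = x*(x^2 - 7*x + 10)

Solve f'(x) = 0:
  Factor: x^3 - 7*x^2 + 10*x = x*(x - 5)*(x - 2) = 0.
  ⇒ x = 0, 2, 5

f''(x) = 3*x^2 - 14*x + 10
Second-derivative test at each critical point:
  f''(0) = 10 > 0 → local minimum
  f''(2) = -6 < 0 → local maximum
  f''(5) = 15 > 0 → local minimum

Critical points: x = 0 (local minimum); x = 2 (local maximum); x = 5 (local minimum)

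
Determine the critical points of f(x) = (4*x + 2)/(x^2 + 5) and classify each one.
f'(x) = 4*(-x^2 - x + 5)/(x^4 + 10*x^2 + 25)

Solve f'(x) = 0:
  f'(x) = -4*(x^2 + x - 5)/(x^2 + 5)^2; the denominator is positive wherever f is defined, so f'(x) = 0 ⇔ -4*x^2 - 4*x + 20 = 0.
  Factor: -4*x^2 - 4*x + 20 = -4*(x^2 + x - 5); x^2 + x - 5 = 0 has no rational roots; quadratic formula: x = (-1 ± √21)/2.
  ⇒ x = -sqrt(21)/2 - 1/2 ≈ -2.7913, -1/2 + sqrt(21)/2 ≈ 1.7913

f''(x) = 4*(4*x^2*(2*x + 1) - (6*x + 1)*(x^2 + 5))/(x^2 + 5)^3
Second-derivative test at each critical point:
  f''(-2.7913) = 0.1120 > 0 → local minimum
  f''(1.7913) = -0.2720 < 0 → local maximum

Critical points: x = -sqrt(21)/2 - 1/2 ≈ -2.7913 (local minimum); x = -1/2 + sqrt(21)/2 ≈ 1.7913 (local maximum)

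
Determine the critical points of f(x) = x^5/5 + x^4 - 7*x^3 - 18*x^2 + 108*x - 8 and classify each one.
f'(x) = x^4 + 4*x^3 - 21*x^2 - 36*x + 108

Solve f'(x) = 0:
  Factor: x^4 + 4*x^3 - 21*x^2 - 36*x + 108 = (x - 3)*(x - 2)*(x + 3)*(x + 6) = 0.
  ⇒ x = -6, -3, 2, 3

f''(x) = 4*x^3 + 12*x^2 - 42*x - 36
Second-derivative test at each critical point:
  f''(-6) = -216 < 0 → local maximum
  f''(-3) = 90 > 0 → local minimum
  f''(2) = -40 < 0 → local maximum
  f''(3) = 54 > 0 → local minimum

Critical points: x = -6 (local maximum); x = -3 (local minimum); x = 2 (local maximum); x = 3 (local minimum)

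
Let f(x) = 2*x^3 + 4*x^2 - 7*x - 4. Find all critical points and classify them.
f'(x) = 6*x^2 + 8*x - 7

Solve f'(x) = 0:
  6*x^2 + 8*x - 7 = 0 has no rational roots; quadratic formula: x = (-8 ± √232)/12.
  ⇒ x = -sqrt(58)/6 - 2/3 ≈ -1.9360, -2/3 + sqrt(58)/6 ≈ 0.6026

f''(x) = 12*x + 8
Second-derivative test at each critical point:
  f''(-1.9360) = -15.2315 < 0 → local maximum
  f''(0.6026) = 15.2315 > 0 → local minimum

Critical points: x = -sqrt(58)/6 - 2/3 ≈ -1.9360 (local maximum); x = -2/3 + sqrt(58)/6 ≈ 0.6026 (local minimum)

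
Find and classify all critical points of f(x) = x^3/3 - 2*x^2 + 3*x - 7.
f'(x) = x^2 - 4*x + 3

Solve f'(x) = 0:
  Factor: x^2 - 4*x + 3 = (x - 3)*(x - 1) = 0.
  ⇒ x = 1, 3

f''(x) = 2*x - 4
Second-derivative test at each critical point:
  f''(1) = -2 < 0 → local maximum
  f''(3) = 2 > 0 → local minimum

Critical points: x = 1 (local maximum); x = 3 (local minimum)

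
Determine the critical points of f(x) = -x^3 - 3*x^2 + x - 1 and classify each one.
f'(x) = -3*x^2 - 6*x + 1

Solve f'(x) = 0:
  3*x^2 + 6*x - 1 = 0 has no rational roots; quadratic formula: x = (-6 ± √48)/6.
  ⇒ x = -2*sqrt(3)/3 - 1 ≈ -2.1547, -1 + 2*sqrt(3)/3 ≈ 0.1547

f''(x) = -6*x - 6
Second-derivative test at each critical point:
  f''(-2.1547) = 6.9282 > 0 → local minimum
  f''(0.1547) = -6.9282 < 0 → local maximum

Critical points: x = -2*sqrt(3)/3 - 1 ≈ -2.1547 (local minimum); x = -1 + 2*sqrt(3)/3 ≈ 0.1547 (local maximum)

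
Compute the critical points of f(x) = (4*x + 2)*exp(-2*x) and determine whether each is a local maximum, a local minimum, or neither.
f'(x) = -8*x*exp(-2*x)

Solve f'(x) = 0:
  f'(x) = (-8*x)·exp(-2*x) and exp(-2*x) > 0 for every x, so f'(x) = 0 ⇔ -8*x = 0.
  -8*x = 0.
  ⇒ x = 0

f''(x) = 8*(2*x - 1)*exp(-2*x)
Second-derivative test at each critical point:
  f''(0) = -8 < 0 → local maximum

Critical points: x = 0 (local maximum)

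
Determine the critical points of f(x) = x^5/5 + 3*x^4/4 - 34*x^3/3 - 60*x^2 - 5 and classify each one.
f'(x) = x*(x^3 + 3*x^2 - 34*x - 120)

Solve f'(x) = 0:
  Factor: x^4 + 3*x^3 - 34*x^2 - 120*x = x*(x - 6)*(x + 4)*(x + 5) = 0.
  ⇒ x = -5, -4, 0, 6

f''(x) = 4*x^3 + 9*x^2 - 68*x - 120
Second-derivative test at each critical point:
  f''(-5) = -55 < 0 → local maximum
  f''(-4) = 40 > 0 → local minimum
  f''(0) = -120 < 0 → local maximum
  f''(6) = 660 > 0 → local minimum

Critical points: x = -5 (local maximum); x = -4 (local minimum); x = 0 (local maximum); x = 6 (local minimum)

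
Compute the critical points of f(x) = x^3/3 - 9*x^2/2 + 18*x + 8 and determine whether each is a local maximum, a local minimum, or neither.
f'(x) = x^2 - 9*x + 18

Solve f'(x) = 0:
  Factor: x^2 - 9*x + 18 = (x - 6)*(x - 3) = 0.
  ⇒ x = 3, 6

f''(x) = 2*x - 9
Second-derivative test at each critical point:
  f''(3) = -3 < 0 → local maximum
  f''(6) = 3 > 0 → local minimum

Critical points: x = 3 (local maximum); x = 6 (local minimum)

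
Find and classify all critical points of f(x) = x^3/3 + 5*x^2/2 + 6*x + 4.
f'(x) = x^2 + 5*x + 6

Solve f'(x) = 0:
  Factor: x^2 + 5*x + 6 = (x + 2)*(x + 3) = 0.
  ⇒ x = -3, -2

f''(x) = 2*x + 5
Second-derivative test at each critical point:
  f''(-3) = -1 < 0 → local maximum
  f''(-2) = 1 > 0 → local minimum

Critical points: x = -3 (local maximum); x = -2 (local minimum)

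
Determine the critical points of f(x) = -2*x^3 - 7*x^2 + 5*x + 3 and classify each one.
f'(x) = -6*x^2 - 14*x + 5

Solve f'(x) = 0:
  6*x^2 + 14*x - 5 = 0 has no rational roots; quadratic formula: x = (-14 ± √316)/12.
  ⇒ x = -sqrt(79)/6 - 7/6 ≈ -2.6480, -7/6 + sqrt(79)/6 ≈ 0.3147

f''(x) = -12*x - 14
Second-derivative test at each critical point:
  f''(-2.6480) = 17.7764 > 0 → local minimum
  f''(0.3147) = -17.7764 < 0 → local maximum

Critical points: x = -sqrt(79)/6 - 7/6 ≈ -2.6480 (local minimum); x = -7/6 + sqrt(79)/6 ≈ 0.3147 (local maximum)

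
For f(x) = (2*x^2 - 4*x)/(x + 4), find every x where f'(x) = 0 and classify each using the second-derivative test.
f'(x) = 2*(x^2 + 8*x - 8)/(x^2 + 8*x + 16)

Solve f'(x) = 0:
  f'(x) = 2*(x^2 + 8*x - 8)/(x + 4)^2; the denominator is positive wherever f is defined, so f'(x) = 0 ⇔ 2*x^2 + 16*x - 16 = 0.
  Factor: 2*x^2 + 16*x - 16 = 2*(x^2 + 8*x - 8); x^2 + 8*x - 8 = 0 has no rational roots; quadratic formula: x = (-8 ± √96)/2.
  ⇒ x = -2*sqrt(6) - 4 ≈ -8.8990, -4 + 2*sqrt(6) ≈ 0.8990

f''(x) = 96/(x^3 + 12*x^2 + 48*x + 64)
Second-derivative test at each critical point:
  f''(-8.8990) = -0.8165 < 0 → local maximum
  f''(0.8990) = 0.8165 > 0 → local minimum

Critical points: x = -2*sqrt(6) - 4 ≈ -8.8990 (local maximum); x = -4 + 2*sqrt(6) ≈ 0.8990 (local minimum)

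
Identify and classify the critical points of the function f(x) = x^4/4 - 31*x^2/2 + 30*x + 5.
f'(x) = x^3 - 31*x + 30

Solve f'(x) = 0:
  Factor: x^3 - 31*x + 30 = (x - 5)*(x - 1)*(x + 6) = 0.
  ⇒ x = -6, 1, 5

f''(x) = 3*x^2 - 31
Second-derivative test at each critical point:
  f''(-6) = 77 > 0 → local minimum
  f''(1) = -28 < 0 → local maximum
  f''(5) = 44 > 0 → local minimum

Critical points: x = -6 (local minimum); x = 1 (local maximum); x = 5 (local minimum)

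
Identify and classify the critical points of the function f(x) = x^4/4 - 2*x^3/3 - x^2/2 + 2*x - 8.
f'(x) = x^3 - 2*x^2 - x + 2

Solve f'(x) = 0:
  Factor: x^3 - 2*x^2 - x + 2 = (x - 2)*(x - 1)*(x + 1) = 0.
  ⇒ x = -1, 1, 2

f''(x) = 3*x^2 - 4*x - 1
Second-derivative test at each critical point:
  f''(-1) = 6 > 0 → local minimum
  f''(1) = -2 < 0 → local maximum
  f''(2) = 3 > 0 → local minimum

Critical points: x = -1 (local minimum); x = 1 (local maximum); x = 2 (local minimum)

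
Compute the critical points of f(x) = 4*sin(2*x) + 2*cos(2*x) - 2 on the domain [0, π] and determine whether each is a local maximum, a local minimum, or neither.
f'(x) = -4*sin(2*x) + 8*cos(2*x)

Solve f'(x) = 0 on [0, π]:
  f'(x) = 0 ⇔ 4*cos(2*x) = 2*sin(2*x) ⇔ tan(2*x) = 2, i.e. 2*x = arctan(2) + nπ; keep the solutions lying in [0, π].
  ⇒ x = atan(2)/2 ≈ 0.5536, atan(2)/2 + pi/2 ≈ 2.1244

f''(x) = -16*sin(2*x) - 8*cos(2*x)
Second-derivative test at each critical point:
  f''(0.5536) = -17.8885 < 0 → local maximum
  f''(2.1244) = 17.8885 > 0 → local minimum

Critical points: x = atan(2)/2 ≈ 0.5536 (local maximum); x = atan(2)/2 + pi/2 ≈ 2.1244 (local minimum)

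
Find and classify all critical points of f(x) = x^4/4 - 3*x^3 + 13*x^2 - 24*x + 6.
f'(x) = x^3 - 9*x^2 + 26*x - 24

Solve f'(x) = 0:
  Factor: x^3 - 9*x^2 + 26*x - 24 = (x - 4)*(x - 3)*(x - 2) = 0.
  ⇒ x = 2, 3, 4

f''(x) = 3*x^2 - 18*x + 26
Second-derivative test at each critical point:
  f''(2) = 2 > 0 → local minimum
  f''(3) = -1 < 0 → local maximum
  f''(4) = 2 > 0 → local minimum

Critical points: x = 2 (local minimum); x = 3 (local maximum); x = 4 (local minimum)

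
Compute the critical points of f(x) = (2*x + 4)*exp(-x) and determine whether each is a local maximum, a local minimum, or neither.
f'(x) = 2*(-x - 1)*exp(-x)

Solve f'(x) = 0:
  f'(x) = (-2*x - 2)·exp(-x) and exp(-x) > 0 for every x, so f'(x) = 0 ⇔ -2*x - 2 = 0.
  Factor: -2*x - 2 = -2*(x + 1) = 0.
  ⇒ x = -1

f''(x) = 2*x*exp(-x)
Second-derivative test at each critical point:
  f''(-1) = -5.4366 < 0 → local maximum

Critical points: x = -1 (local maximum)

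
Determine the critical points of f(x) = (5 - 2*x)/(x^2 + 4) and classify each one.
f'(x) = 2*(x^2 - 5*x - 4)/(x^4 + 8*x^2 + 16)

Solve f'(x) = 0:
  f'(x) = 2*(x^2 - 5*x - 4)/(x^2 + 4)^2; the denominator is positive wherever f is defined, so f'(x) = 0 ⇔ 2*x^2 - 10*x - 8 = 0.
  Factor: 2*x^2 - 10*x - 8 = 2*(x^2 - 5*x - 4); x^2 - 5*x - 4 = 0 has no rational roots; quadratic formula: x = (5 ± √41)/2.
  ⇒ x = 5/2 - sqrt(41)/2 ≈ -0.7016, 5/2 + sqrt(41)/2 ≈ 5.7016

f''(x) = 2*(4*x^2*(5 - 2*x) + (6*x - 5)*(x^2 + 4))/(x^2 + 4)^3
Second-derivative test at each critical point:
  f''(-0.7016) = -0.6346 < 0 → local maximum
  f''(5.7016) = 0.0096 > 0 → local minimum

Critical points: x = 5/2 - sqrt(41)/2 ≈ -0.7016 (local maximum); x = 5/2 + sqrt(41)/2 ≈ 5.7016 (local minimum)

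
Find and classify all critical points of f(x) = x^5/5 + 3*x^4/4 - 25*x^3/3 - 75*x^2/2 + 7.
f'(x) = x*(x^3 + 3*x^2 - 25*x - 75)

Solve f'(x) = 0:
  Factor: x^4 + 3*x^3 - 25*x^2 - 75*x = x*(x - 5)*(x + 3)*(x + 5) = 0.
  ⇒ x = -5, -3, 0, 5

f''(x) = 4*x^3 + 9*x^2 - 50*x - 75
Second-derivative test at each critical point:
  f''(-5) = -100 < 0 → local maximum
  f''(-3) = 48 > 0 → local minimum
  f''(0) = -75 < 0 → local maximum
  f''(5) = 400 > 0 → local minimum

Critical points: x = -5 (local maximum); x = -3 (local minimum); x = 0 (local maximum); x = 5 (local minimum)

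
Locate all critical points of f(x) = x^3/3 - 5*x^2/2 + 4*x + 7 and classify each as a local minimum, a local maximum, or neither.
f'(x) = x^2 - 5*x + 4

Solve f'(x) = 0:
  Factor: x^2 - 5*x + 4 = (x - 4)*(x - 1) = 0.
  ⇒ x = 1, 4

f''(x) = 2*x - 5
Second-derivative test at each critical point:
  f''(1) = -3 < 0 → local maximum
  f''(4) = 3 > 0 → local minimum

Critical points: x = 1 (local maximum); x = 4 (local minimum)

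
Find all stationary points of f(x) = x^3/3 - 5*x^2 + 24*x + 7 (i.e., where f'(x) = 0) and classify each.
f'(x) = x^2 - 10*x + 24

Solve f'(x) = 0:
  Factor: x^2 - 10*x + 24 = (x - 6)*(x - 4) = 0.
  ⇒ x = 4, 6

f''(x) = 2*x - 10
Second-derivative test at each critical point:
  f''(4) = -2 < 0 → local maximum
  f''(6) = 2 > 0 → local minimum

Critical points: x = 4 (local maximum); x = 6 (local minimum)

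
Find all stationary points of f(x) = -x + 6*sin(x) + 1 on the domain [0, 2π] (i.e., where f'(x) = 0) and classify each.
f'(x) = 6*cos(x) - 1

Solve f'(x) = 0 on [0, 2π]:
  f'(x) = 0 ⇔ cos(x) = 1/6, i.e. x = ±arccos(1/6) + 2nπ; keep the solutions lying in [0, 2π].
  ⇒ x = acos(1/6) ≈ 1.4033, -acos(1/6) + 2*pi ≈ 4.8798

f''(x) = -6*sin(x)
Second-derivative test at each critical point:
  f''(1.4033) = -5.9161 < 0 → local maximum
  f''(4.8798) = 5.9161 > 0 → local minimum

Critical points: x = acos(1/6) ≈ 1.4033 (local maximum); x = -acos(1/6) + 2*pi ≈ 4.8798 (local minimum)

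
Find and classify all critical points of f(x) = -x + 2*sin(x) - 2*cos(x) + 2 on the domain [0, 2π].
f'(x) = 2*sqrt(2)*sin(x + pi/4) - 1

Solve f'(x) = 0 on [0, 2π]:
  f'(x) = 0 ⇔ 2*sin(x) + 2*cos(x) = 1. Write the left side as R·cos(x + φ) with R = √(2² + (-2)²) = 2*sqrt(2), cos φ = sqrt(2)/2, sin φ = -sqrt(2)/2; then cos(x + φ) = sqrt(2)/4. Solve for x and keep the solutions lying in [0, 2π].
  ⇒ x = atan((1 + sqrt(7))/(1 - sqrt(7))) + pi ≈ 1.9948, atan((1 - sqrt(7))/(1 + sqrt(7))) + 2*pi ≈ 5.8592

f''(x) = 2*sqrt(2)*cos(x + pi/4)
Second-derivative test at each critical point:
  f''(1.9948) = -2.6458 < 0 → local maximum
  f''(5.8592) = 2.6458 > 0 → local minimum

Critical points: x = atan((1 + sqrt(7))/(1 - sqrt(7))) + pi ≈ 1.9948 (local maximum); x = atan((1 - sqrt(7))/(1 + sqrt(7))) + 2*pi ≈ 5.8592 (local minimum)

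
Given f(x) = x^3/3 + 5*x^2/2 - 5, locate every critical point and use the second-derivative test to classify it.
f'(x) = x*(x + 5)

Solve f'(x) = 0:
  Factor: x^2 + 5*x = x*(x + 5) = 0.
  ⇒ x = -5, 0

f''(x) = 2*x + 5
Second-derivative test at each critical point:
  f''(-5) = -5 < 0 → local maximum
  f''(0) = 5 > 0 → local minimum

Critical points: x = -5 (local maximum); x = 0 (local minimum)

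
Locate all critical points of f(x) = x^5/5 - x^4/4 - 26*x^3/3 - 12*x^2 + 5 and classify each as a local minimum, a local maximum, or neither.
f'(x) = x*(x^3 - x^2 - 26*x - 24)

Solve f'(x) = 0:
  Factor: x^4 - x^3 - 26*x^2 - 24*x = x*(x - 6)*(x + 1)*(x + 4) = 0.
  ⇒ x = -4, -1, 0, 6

f''(x) = 4*x^3 - 3*x^2 - 52*x - 24
Second-derivative test at each critical point:
  f''(-4) = -120 < 0 → local maximum
  f''(-1) = 21 > 0 → local minimum
  f''(0) = -24 < 0 → local maximum
  f''(6) = 420 > 0 → local minimum

Critical points: x = -4 (local maximum); x = -1 (local minimum); x = 0 (local maximum); x = 6 (local minimum)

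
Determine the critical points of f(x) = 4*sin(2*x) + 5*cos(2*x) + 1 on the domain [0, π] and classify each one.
f'(x) = -10*sin(2*x) + 8*cos(2*x)

Solve f'(x) = 0 on [0, π]:
  f'(x) = 0 ⇔ 4*cos(2*x) = 5*sin(2*x) ⇔ tan(2*x) = 4/5, i.e. 2*x = arctan(4/5) + nπ; keep the solutions lying in [0, π].
  ⇒ x = atan(4/5)/2 ≈ 0.3374, atan(4/5)/2 + pi/2 ≈ 1.9082

f''(x) = -16*sin(2*x) - 20*cos(2*x)
Second-derivative test at each critical point:
  f''(0.3374) = -25.6125 < 0 → local maximum
  f''(1.9082) = 25.6125 > 0 → local minimum

Critical points: x = atan(4/5)/2 ≈ 0.3374 (local maximum); x = atan(4/5)/2 + pi/2 ≈ 1.9082 (local minimum)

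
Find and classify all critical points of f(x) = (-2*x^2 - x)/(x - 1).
f'(x) = (-2*x^2 + 4*x + 1)/(x^2 - 2*x + 1)

Solve f'(x) = 0:
  f'(x) = -(2*x^2 - 4*x - 1)/(x - 1)^2; the denominator is positive wherever f is defined, so f'(x) = 0 ⇔ -2*x^2 + 4*x + 1 = 0.
  2*x^2 - 4*x - 1 = 0 has no rational roots; quadratic formula: x = (4 ± √24)/4.
  ⇒ x = 1 - sqrt(6)/2 ≈ -0.2247, 1 + sqrt(6)/2 ≈ 2.2247

f''(x) = -6/(x^3 - 3*x^2 + 3*x - 1)
Second-derivative test at each critical point:
  f''(-0.2247) = 3.2660 > 0 → local minimum
  f''(2.2247) = -3.2660 < 0 → local maximum

Critical points: x = 1 - sqrt(6)/2 ≈ -0.2247 (local minimum); x = 1 + sqrt(6)/2 ≈ 2.2247 (local maximum)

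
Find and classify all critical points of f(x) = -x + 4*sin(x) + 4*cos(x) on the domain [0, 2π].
f'(x) = 4*sqrt(2)*cos(x + pi/4) - 1

Solve f'(x) = 0 on [0, 2π]:
  f'(x) = 0 ⇔ -4*sin(x) + 4*cos(x) = 1. Write the left side as R·cos(x + φ) with R = √(4² + 4²) = 4*sqrt(2), cos φ = sqrt(2)/2, sin φ = sqrt(2)/2; then cos(x + φ) = sqrt(2)/8. Solve for x and keep the solutions lying in [0, 2π].
  ⇒ x = atan((-1 + sqrt(31))/(1 + sqrt(31))) ≈ 0.6077, atan((-sqrt(31) - 1)/(1 - sqrt(31))) + pi ≈ 4.1047

f''(x) = -4*sqrt(2)*sin(x + pi/4)
Second-derivative test at each critical point:
  f''(0.6077) = -5.5678 < 0 → local maximum
  f''(4.1047) = 5.5678 > 0 → local minimum

Critical points: x = atan((-1 + sqrt(31))/(1 + sqrt(31))) ≈ 0.6077 (local maximum); x = atan((-sqrt(31) - 1)/(1 - sqrt(31))) + pi ≈ 4.1047 (local minimum)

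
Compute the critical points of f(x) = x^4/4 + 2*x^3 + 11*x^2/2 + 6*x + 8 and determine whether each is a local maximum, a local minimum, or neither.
f'(x) = x^3 + 6*x^2 + 11*x + 6

Solve f'(x) = 0:
  Factor: x^3 + 6*x^2 + 11*x + 6 = (x + 1)*(x + 2)*(x + 3) = 0.
  ⇒ x = -3, -2, -1

f''(x) = 3*x^2 + 12*x + 11
Second-derivative test at each critical point:
  f''(-3) = 2 > 0 → local minimum
  f''(-2) = -1 < 0 → local maximum
  f''(-1) = 2 > 0 → local minimum

Critical points: x = -3 (local minimum); x = -2 (local maximum); x = -1 (local minimum)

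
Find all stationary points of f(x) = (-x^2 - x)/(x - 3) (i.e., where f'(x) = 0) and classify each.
f'(x) = (-x^2 + 6*x + 3)/(x^2 - 6*x + 9)

Solve f'(x) = 0:
  f'(x) = -(x^2 - 6*x - 3)/(x - 3)^2; the denominator is positive wherever f is defined, so f'(x) = 0 ⇔ -x^2 + 6*x + 3 = 0.
  x^2 - 6*x - 3 = 0 has no rational roots; quadratic formula: x = (6 ± √48)/2.
  ⇒ x = 3 - 2*sqrt(3) ≈ -0.4641, 3 + 2*sqrt(3) ≈ 6.4641

f''(x) = -24/(x^3 - 9*x^2 + 27*x - 27)
Second-derivative test at each critical point:
  f''(-0.4641) = 0.5774 > 0 → local minimum
  f''(6.4641) = -0.5774 < 0 → local maximum

Critical points: x = 3 - 2*sqrt(3) ≈ -0.4641 (local minimum); x = 3 + 2*sqrt(3) ≈ 6.4641 (local maximum)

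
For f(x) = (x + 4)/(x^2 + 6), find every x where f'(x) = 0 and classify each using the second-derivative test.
f'(x) = (x^2 - 2*x*(x + 4) + 6)/(x^2 + 6)^2

Solve f'(x) = 0:
  f'(x) = -(x^2 + 8*x - 6)/(x^2 + 6)^2; the denominator is positive wherever f is defined, so f'(x) = 0 ⇔ -x^2 - 8*x + 6 = 0.
  x^2 + 8*x - 6 = 0 has no rational roots; quadratic formula: x = (-8 ± √88)/2.
  ⇒ x = -sqrt(22) - 4 ≈ -8.6904, -4 + sqrt(22) ≈ 0.6904

f''(x) = 2*(4*x^2*(x + 4) - (3*x + 4)*(x^2 + 6))/(x^2 + 6)^3
Second-derivative test at each critical point:
  f''(-8.6904) = 0.0014 > 0 → local minimum
  f''(0.6904) = -0.2236 < 0 → local maximum

Critical points: x = -sqrt(22) - 4 ≈ -8.6904 (local minimum); x = -4 + sqrt(22) ≈ 0.6904 (local maximum)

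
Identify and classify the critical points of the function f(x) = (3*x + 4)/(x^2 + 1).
f'(x) = (-3*x^2 - 8*x + 3)/(x^4 + 2*x^2 + 1)

Solve f'(x) = 0:
  f'(x) = -(x + 3)*(3*x - 1)/(x^2 + 1)^2; the denominator is positive wherever f is defined, so f'(x) = 0 ⇔ -3*x^2 - 8*x + 3 = 0.
  Factor: -3*x^2 - 8*x + 3 = -(x + 3)*(3*x - 1) = 0.
  ⇒ x = -3, 1/3

f''(x) = 2*(4*x^2*(3*x + 4) - (9*x + 4)*(x^2 + 1))/(x^2 + 1)^3
Second-derivative test at each critical point:
  f''(-3) = 1/10 > 0 → local minimum
  f''(1/3) = -81/10 < 0 → local maximum

Critical points: x = -3 (local minimum); x = 1/3 (local maximum)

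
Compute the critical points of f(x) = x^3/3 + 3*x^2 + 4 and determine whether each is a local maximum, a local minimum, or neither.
f'(x) = x*(x + 6)

Solve f'(x) = 0:
  Factor: x^2 + 6*x = x*(x + 6) = 0.
  ⇒ x = -6, 0

f''(x) = 2*x + 6
Second-derivative test at each critical point:
  f''(-6) = -6 < 0 → local maximum
  f''(0) = 6 > 0 → local minimum

Critical points: x = -6 (local maximum); x = 0 (local minimum)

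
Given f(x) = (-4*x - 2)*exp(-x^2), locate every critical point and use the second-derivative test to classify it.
f'(x) = 4*(x*(2*x + 1) - 1)*exp(-x^2)

Solve f'(x) = 0:
  f'(x) = (8*x^2 + 4*x - 4)·exp(-x^2) and exp(-x^2) > 0 for every x, so f'(x) = 0 ⇔ 8*x^2 + 4*x - 4 = 0.
  Factor: 8*x^2 + 4*x - 4 = 4*(x + 1)*(2*x - 1) = 0.
  ⇒ x = -1, 1/2

f''(x) = 4*(-4*x^3 - 2*x^2 + 6*x + 1)*exp(-x^2)
Second-derivative test at each critical point:
  f''(-1) = -4.4146 < 0 → local maximum
  f''(1/2) = 9.3456 > 0 → local minimum

Critical points: x = -1 (local maximum); x = 1/2 (local minimum)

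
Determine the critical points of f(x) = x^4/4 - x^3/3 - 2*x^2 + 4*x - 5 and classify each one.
f'(x) = x^3 - x^2 - 4*x + 4

Solve f'(x) = 0:
  Factor: x^3 - x^2 - 4*x + 4 = (x - 2)*(x - 1)*(x + 2) = 0.
  ⇒ x = -2, 1, 2

f''(x) = 3*x^2 - 2*x - 4
Second-derivative test at each critical point:
  f''(-2) = 12 > 0 → local minimum
  f''(1) = -3 < 0 → local maximum
  f''(2) = 4 > 0 → local minimum

Critical points: x = -2 (local minimum); x = 1 (local maximum); x = 2 (local minimum)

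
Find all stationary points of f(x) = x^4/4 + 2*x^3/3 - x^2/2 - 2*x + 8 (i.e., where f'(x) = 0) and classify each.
f'(x) = x^3 + 2*x^2 - x - 2

Solve f'(x) = 0:
  Factor: x^3 + 2*x^2 - x - 2 = (x - 1)*(x + 1)*(x + 2) = 0.
  ⇒ x = -2, -1, 1

f''(x) = 3*x^2 + 4*x - 1
Second-derivative test at each critical point:
  f''(-2) = 3 > 0 → local minimum
  f''(-1) = -2 < 0 → local maximum
  f''(1) = 6 > 0 → local minimum

Critical points: x = -2 (local minimum); x = -1 (local maximum); x = 1 (local minimum)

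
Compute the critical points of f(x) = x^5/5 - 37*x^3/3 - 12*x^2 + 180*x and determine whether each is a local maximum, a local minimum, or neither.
f'(x) = x^4 - 37*x^2 - 24*x + 180

Solve f'(x) = 0:
  Factor: x^4 - 37*x^2 - 24*x + 180 = (x - 6)*(x - 2)*(x + 3)*(x + 5) = 0.
  ⇒ x = -5, -3, 2, 6

f''(x) = 4*x^3 - 74*x - 24
Second-derivative test at each critical point:
  f''(-5) = -154 < 0 → local maximum
  f''(-3) = 90 > 0 → local minimum
  f''(2) = -140 < 0 → local maximum
  f''(6) = 396 > 0 → local minimum

Critical points: x = -5 (local maximum); x = -3 (local minimum); x = 2 (local maximum); x = 6 (local minimum)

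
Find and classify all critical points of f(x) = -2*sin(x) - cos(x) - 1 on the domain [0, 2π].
f'(x) = sin(x) - 2*cos(x)

Solve f'(x) = 0 on [0, 2π]:
  f'(x) = 0 ⇔ -2*cos(x) = -sin(x) ⇔ tan(x) = 2, i.e. x = arctan(2) + nπ; keep the solutions lying in [0, 2π].
  ⇒ x = atan(2) ≈ 1.1071, atan(2) + pi ≈ 4.2487

f''(x) = 2*sin(x) + cos(x)
Second-derivative test at each critical point:
  f''(1.1071) = 2.2361 > 0 → local minimum
  f''(4.2487) = -2.2361 < 0 → local maximum

Critical points: x = atan(2) ≈ 1.1071 (local minimum); x = atan(2) + pi ≈ 4.2487 (local maximum)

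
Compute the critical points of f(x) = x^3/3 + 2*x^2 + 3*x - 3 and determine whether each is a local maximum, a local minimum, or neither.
f'(x) = x^2 + 4*x + 3

Solve f'(x) = 0:
  Factor: x^2 + 4*x + 3 = (x + 1)*(x + 3) = 0.
  ⇒ x = -3, -1

f''(x) = 2*x + 4
Second-derivative test at each critical point:
  f''(-3) = -2 < 0 → local maximum
  f''(-1) = 2 > 0 → local minimum

Critical points: x = -3 (local maximum); x = -1 (local minimum)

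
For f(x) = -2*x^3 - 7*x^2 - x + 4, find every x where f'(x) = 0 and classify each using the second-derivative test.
f'(x) = -6*x^2 - 14*x - 1

Solve f'(x) = 0:
  6*x^2 + 14*x + 1 = 0 has no rational roots; quadratic formula: x = (-14 ± √172)/12.
  ⇒ x = -7/6 - sqrt(43)/6 ≈ -2.2596, -7/6 + sqrt(43)/6 ≈ -0.0738

f''(x) = -12*x - 14
Second-derivative test at each critical point:
  f''(-2.2596) = 13.1149 > 0 → local minimum
  f''(-0.0738) = -13.1149 < 0 → local maximum

Critical points: x = -7/6 - sqrt(43)/6 ≈ -2.2596 (local minimum); x = -7/6 + sqrt(43)/6 ≈ -0.0738 (local maximum)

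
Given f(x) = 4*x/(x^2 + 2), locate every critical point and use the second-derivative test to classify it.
f'(x) = 4*(2 - x^2)/(x^4 + 4*x^2 + 4)

Solve f'(x) = 0:
  f'(x) = -4*(x^2 - 2)/(x^2 + 2)^2; the denominator is positive wherever f is defined, so f'(x) = 0 ⇔ 8 - 4*x^2 = 0.
  Factor: 8 - 4*x^2 = -4*(x^2 - 2); x^2 - 2 = 0 has no rational roots; quadratic formula: x = (0 ± √8)/2.
  ⇒ x = -sqrt(2) ≈ -1.4142, sqrt(2) ≈ 1.4142

f''(x) = 8*x*(x^2 - 6)/(x^2 + 2)^3
Second-derivative test at each critical point:
  f''(-1.4142) = 0.7071 > 0 → local minimum
  f''(1.4142) = -0.7071 < 0 → local maximum

Critical points: x = -sqrt(2) ≈ -1.4142 (local minimum); x = sqrt(2) ≈ 1.4142 (local maximum)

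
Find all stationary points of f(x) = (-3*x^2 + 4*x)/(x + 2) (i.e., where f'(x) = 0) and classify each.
f'(x) = (-3*x^2 - 12*x + 8)/(x^2 + 4*x + 4)

Solve f'(x) = 0:
  f'(x) = -(3*x^2 + 12*x - 8)/(x + 2)^2; the denominator is positive wherever f is defined, so f'(x) = 0 ⇔ -3*x^2 - 12*x + 8 = 0.
  3*x^2 + 12*x - 8 = 0 has no rational roots; quadratic formula: x = (-12 ± √240)/6.
  ⇒ x = -2*sqrt(15)/3 - 2 ≈ -4.5820, -2 + 2*sqrt(15)/3 ≈ 0.5820

f''(x) = -40/(x^3 + 6*x^2 + 12*x + 8)
Second-derivative test at each critical point:
  f''(-4.5820) = 2.3238 > 0 → local minimum
  f''(0.5820) = -2.3238 < 0 → local maximum

Critical points: x = -2*sqrt(15)/3 - 2 ≈ -4.5820 (local minimum); x = -2 + 2*sqrt(15)/3 ≈ 0.5820 (local maximum)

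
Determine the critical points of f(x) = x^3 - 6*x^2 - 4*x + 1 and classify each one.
f'(x) = 3*x^2 - 12*x - 4

Solve f'(x) = 0:
  3*x^2 - 12*x - 4 = 0 has no rational roots; quadratic formula: x = (12 ± √192)/6.
  ⇒ x = 2 - 4*sqrt(3)/3 ≈ -0.3094, 2 + 4*sqrt(3)/3 ≈ 4.3094

f''(x) = 6*x - 12
Second-derivative test at each critical point:
  f''(-0.3094) = -13.8564 < 0 → local maximum
  f''(4.3094) = 13.8564 > 0 → local minimum

Critical points: x = 2 - 4*sqrt(3)/3 ≈ -0.3094 (local maximum); x = 2 + 4*sqrt(3)/3 ≈ 4.3094 (local minimum)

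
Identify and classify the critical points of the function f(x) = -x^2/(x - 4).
f'(x) = x*(8 - x)/(x - 4)^2

Solve f'(x) = 0:
  f'(x) = -x*(x - 8)/(x - 4)^2; the denominator is positive wherever f is defined, so f'(x) = 0 ⇔ -x^2 + 8*x = 0.
  Factor: -x^2 + 8*x = -x*(x - 8) = 0.
  ⇒ x = 0, 8

f''(x) = -32/(x^3 - 12*x^2 + 48*x - 64)
Second-derivative test at each critical point:
  f''(0) = 1/2 > 0 → local minimum
  f''(8) = -1/2 < 0 → local maximum

Critical points: x = 0 (local minimum); x = 8 (local maximum)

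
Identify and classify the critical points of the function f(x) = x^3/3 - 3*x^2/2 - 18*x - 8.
f'(x) = x^2 - 3*x - 18

Solve f'(x) = 0:
  Factor: x^2 - 3*x - 18 = (x - 6)*(x + 3) = 0.
  ⇒ x = -3, 6

f''(x) = 2*x - 3
Second-derivative test at each critical point:
  f''(-3) = -9 < 0 → local maximum
  f''(6) = 9 > 0 → local minimum

Critical points: x = -3 (local maximum); x = 6 (local minimum)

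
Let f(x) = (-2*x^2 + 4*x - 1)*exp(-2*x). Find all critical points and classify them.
f'(x) = 2*(2*x^2 - 6*x + 3)*exp(-2*x)

Solve f'(x) = 0:
  f'(x) = (4*x^2 - 12*x + 6)·exp(-2*x) and exp(-2*x) > 0 for every x, so f'(x) = 0 ⇔ 4*x^2 - 12*x + 6 = 0.
  Factor: 4*x^2 - 12*x + 6 = 2*(2*x^2 - 6*x + 3); 2*x^2 - 6*x + 3 = 0 has no rational roots; quadratic formula: x = (6 ± √12)/4.
  ⇒ x = 3/2 - sqrt(3)/2 ≈ 0.6340, sqrt(3)/2 + 3/2 ≈ 2.3660

f''(x) = 8*(-x^2 + 4*x - 3)*exp(-2*x)
Second-derivative test at each critical point:
  f''(0.6340) = -1.9497 < 0 → local maximum
  f''(2.3660) = 0.0610 > 0 → local minimum

Critical points: x = 3/2 - sqrt(3)/2 ≈ 0.6340 (local maximum); x = sqrt(3)/2 + 3/2 ≈ 2.3660 (local minimum)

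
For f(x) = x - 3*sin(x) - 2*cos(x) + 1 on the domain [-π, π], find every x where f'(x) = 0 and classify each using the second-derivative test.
f'(x) = 2*sin(x) - 3*cos(x) + 1

Solve f'(x) = 0 on [-π, π]:
  f'(x) = 0 ⇔ 2*sin(x) - 3*cos(x) = -1. Write the left side as R·cos(x + φ) with R = √((-3)² + (-2)²) = sqrt(13), cos φ = -3*sqrt(13)/13, sin φ = -2*sqrt(13)/13; then cos(x + φ) = -sqrt(13)/13. Solve for x and keep the solutions lying in [-π, π].
  ⇒ x = -pi + atan((-6*sqrt(3) - 2)/(3 - 4*sqrt(3))) ≈ -1.8778, atan((-2 + 6*sqrt(3))/(3 + 4*sqrt(3))) ≈ 0.7018

f''(x) = 3*sin(x) + 2*cos(x)
Second-derivative test at each critical point:
  f''(-1.8778) = -3.4641 < 0 → local maximum
  f''(0.7018) = 3.4641 > 0 → local minimum

Critical points: x = -pi + atan((-6*sqrt(3) - 2)/(3 - 4*sqrt(3))) ≈ -1.8778 (local maximum); x = atan((-2 + 6*sqrt(3))/(3 + 4*sqrt(3))) ≈ 0.7018 (local minimum)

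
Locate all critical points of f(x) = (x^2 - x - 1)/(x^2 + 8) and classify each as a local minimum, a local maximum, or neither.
f'(x) = (x^2 + 18*x - 8)/(x^4 + 16*x^2 + 64)

Solve f'(x) = 0:
  f'(x) = (x^2 + 18*x - 8)/(x^2 + 8)^2; the denominator is positive wherever f is defined, so f'(x) = 0 ⇔ x^2 + 18*x - 8 = 0.
  x^2 + 18*x - 8 = 0 has no rational roots; quadratic formula: x = (-18 ± √356)/2.
  ⇒ x = -sqrt(89) - 9 ≈ -18.4340, -9 + sqrt(89) ≈ 0.4340

f''(x) = 2*(-x^3 - 27*x^2 + 24*x + 72)/(x^6 + 24*x^4 + 192*x^2 + 512)
Second-derivative test at each critical point:
  f''(-18.4340) = -1.560e-04 < 0 → local maximum
  f''(0.4340) = 0.2814 > 0 → local minimum

Critical points: x = -sqrt(89) - 9 ≈ -18.4340 (local maximum); x = -9 + sqrt(89) ≈ 0.4340 (local minimum)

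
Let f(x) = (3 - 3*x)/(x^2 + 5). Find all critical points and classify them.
f'(x) = 3*(-x^2 + 2*x*(x - 1) - 5)/(x^2 + 5)^2

Solve f'(x) = 0:
  f'(x) = 3*(x^2 - 2*x - 5)/(x^2 + 5)^2; the denominator is positive wherever f is defined, so f'(x) = 0 ⇔ 3*x^2 - 6*x - 15 = 0.
  Factor: 3*x^2 - 6*x - 15 = 3*(x^2 - 2*x - 5); x^2 - 2*x - 5 = 0 has no rational roots; quadratic formula: x = (2 ± √24)/2.
  ⇒ x = 1 - sqrt(6) ≈ -1.4495, 1 + sqrt(6) ≈ 3.4495

f''(x) = 6*(4*x^2*(1 - x) + (3*x - 1)*(x^2 + 5))/(x^2 + 5)^3
Second-derivative test at each critical point:
  f''(-1.4495) = -0.2915 < 0 → local maximum
  f''(3.4495) = 0.0515 > 0 → local minimum

Critical points: x = 1 - sqrt(6) ≈ -1.4495 (local maximum); x = 1 + sqrt(6) ≈ 3.4495 (local minimum)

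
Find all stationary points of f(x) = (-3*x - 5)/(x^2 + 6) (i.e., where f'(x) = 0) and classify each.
f'(x) = (3*x^2 + 10*x - 18)/(x^4 + 12*x^2 + 36)

Solve f'(x) = 0:
  f'(x) = (3*x^2 + 10*x - 18)/(x^2 + 6)^2; the denominator is positive wherever f is defined, so f'(x) = 0 ⇔ 3*x^2 + 10*x - 18 = 0.
  3*x^2 + 10*x - 18 = 0 has no rational roots; quadratic formula: x = (-10 ± √316)/6.
  ⇒ x = -sqrt(79)/3 - 5/3 ≈ -4.6294, -5/3 + sqrt(79)/3 ≈ 1.2961

f''(x) = 2*(-4*x^2*(3*x + 5) + (9*x + 5)*(x^2 + 6))/(x^2 + 6)^3
Second-derivative test at each critical point:
  f''(-4.6294) = -0.0236 < 0 → local maximum
  f''(1.2961) = 0.3014 > 0 → local minimum

Critical points: x = -sqrt(79)/3 - 5/3 ≈ -4.6294 (local maximum); x = -5/3 + sqrt(79)/3 ≈ 1.2961 (local minimum)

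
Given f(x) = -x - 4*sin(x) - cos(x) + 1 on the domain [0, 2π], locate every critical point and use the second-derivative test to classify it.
f'(x) = sin(x) - 4*cos(x) - 1

Solve f'(x) = 0 on [0, 2π]:
  f'(x) = 0 ⇔ sin(x) - 4*cos(x) = 1. Write the left side as R·cos(x + φ) with R = √((-4)² + (-1)²) = sqrt(17), cos φ = -4*sqrt(17)/17, sin φ = -sqrt(17)/17; then cos(x + φ) = sqrt(17)/17. Solve for x and keep the solutions lying in [0, 2π].
  ⇒ x = pi/2 ≈ 1.5708, atan(15/8) + pi ≈ 4.2224

f''(x) = 4*sin(x) + cos(x)
Second-derivative test at each critical point:
  f''(1.5708) = 4 > 0 → local minimum
  f''(4.2224) = -4 < 0 → local maximum

Critical points: x = pi/2 ≈ 1.5708 (local minimum); x = atan(15/8) + pi ≈ 4.2224 (local maximum)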